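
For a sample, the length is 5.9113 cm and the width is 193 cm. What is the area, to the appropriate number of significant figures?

area = 5.9113 cm × 193 cm = 1140.8809 cm².
5.9113 has 5 significant figures; 193 has 3.
Division/multiplication keeps the fewest: 3 significant figures.
Rounded: 1.14 × 10³ cm².

1.14 × 10³ cm²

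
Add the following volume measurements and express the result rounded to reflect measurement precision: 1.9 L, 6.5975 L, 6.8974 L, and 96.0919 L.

1.9 L + 6.5975 L + 6.8974 L + 96.0919 L = 111.4868 L.
Addition/subtraction keeps the fewest decimal places: 1.9 → 1 decimal place, 6.5975 → 4 decimal places, 6.8974 → 4 decimal places, 96.0919 → 4 decimal places; limit is 1.
Rounded to 1 decimal place: 111.5 L.

111.5 L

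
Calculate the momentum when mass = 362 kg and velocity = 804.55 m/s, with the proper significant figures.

momentum = 362 kg × 804.55 m/s = 291247.1 kg·m/s.
362 has 3 significant figures; 804.55 has 5.
Division/multiplication keeps the fewest: 3 significant figures.
Rounded: 2.91 × 10⁵ kg·m/s.

2.91 × 10⁵ kg·m/s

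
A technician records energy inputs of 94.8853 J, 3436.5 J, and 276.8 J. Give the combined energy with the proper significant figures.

3808.2 J

94.8853 J + 3436.5 J + 276.8 J = 3808.1853 J.
Addition/subtraction keeps the fewest decimal places: 94.8853 → 4 decimal places, 3436.5 → 1 decimal place, 276.8 → 1 decimal place; limit is 1.
Rounded to 1 decimal place: 3808.2 J.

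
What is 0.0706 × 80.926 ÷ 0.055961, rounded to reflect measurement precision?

102

0.0706 × 80.926 ÷ 0.055961 = 102.095666625…
Multiplication/division keeps the fewest significant figures: 0.0706 → 3 s.f., 80.926 → 5 s.f., 0.055961 → 5 s.f.; limit is 3.
Rounded to 3 significant figures: 102.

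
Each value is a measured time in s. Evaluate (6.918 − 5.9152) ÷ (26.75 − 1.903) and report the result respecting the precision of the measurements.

6.918 − 5.9152 = 1.0028, limited to 3 d.p. → 4 s.f.; 26.75 − 1.903 = 24.847, limited to 2 d.p. → 4 s.f.
Carrying full precision, 1.0028 ÷ 24.847 = 0.040358997062…; keep min(4, 4) = 4 s.f.
Rounded to 4 significant figures: 0.04036.

0.04036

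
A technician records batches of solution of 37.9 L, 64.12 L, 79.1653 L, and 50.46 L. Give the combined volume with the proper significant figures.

231.6 L

37.9 L + 64.12 L + 79.1653 L + 50.46 L = 231.6453 L.
Addition/subtraction keeps the fewest decimal places: 37.9 → 1 decimal place, 64.12 → 2 decimal places, 79.1653 → 4 decimal places, 50.46 → 2 decimal places; limit is 1.
Rounded to 1 decimal place: 231.6 L.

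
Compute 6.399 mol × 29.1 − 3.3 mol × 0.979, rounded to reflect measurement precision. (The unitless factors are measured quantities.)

1.83 × 10² mol

6.399 × 29.1 = 186.2109 → 1.86 × 10² mol (3 s.f., last digit at the 10^0 place).
3.3 × 0.979 = 3.2307 → 3.2 mol (2 s.f., last digit at the 10^-1 place).
Difference: 182.9802 mol; keep the coarser place, 10^0.
Result: 1.83 × 10² mol.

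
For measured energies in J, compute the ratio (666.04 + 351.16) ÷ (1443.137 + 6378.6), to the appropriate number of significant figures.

666.04 + 351.16 = 1017.20, limited to 2 d.p. → 6 s.f.; 1443.137 + 6378.6 = 7821.737, limited to 1 d.p. → 5 s.f.
Carrying full precision, 1017.20 ÷ 7821.737 = 0.130047839757…; keep min(6, 5) = 5 s.f.
Rounded to 5 significant figures: 0.13005.

0.13005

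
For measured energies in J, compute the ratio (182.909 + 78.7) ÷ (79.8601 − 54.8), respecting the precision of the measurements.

182.909 + 78.7 = 261.609, limited to 1 d.p. → 4 s.f.; 79.8601 − 54.8 = 25.0601, limited to 1 d.p. → 3 s.f.
Carrying full precision, 261.609 ÷ 25.0601 = 10.4392640093…; keep min(4, 3) = 3 s.f.
Rounded to 3 significant figures: 10.4.

10.4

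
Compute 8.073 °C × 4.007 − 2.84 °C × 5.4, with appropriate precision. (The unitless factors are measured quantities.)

17 °C

8.073 × 4.007 = 32.348511 → 32.35 °C (4 s.f., last digit at the 10^-2 place).
2.84 × 5.4 = 15.336 → 15 °C (2 s.f., last digit at the 10^0 place).
Difference: 17.012511 °C; keep the coarser place, 10^0.
Result: 17 °C.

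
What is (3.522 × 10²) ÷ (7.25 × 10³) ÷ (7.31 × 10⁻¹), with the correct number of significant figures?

(3.522 × 10²) ÷ (7.25 × 10³) ÷ (7.31 × 10⁻¹) = 0.066455964904…
Multiplication/division keeps the fewest significant figures: 3.522 × 10² → 4 s.f., 7.25 × 10³ → 3 s.f., 7.31 × 10⁻¹ → 3 s.f.; limit is 3.
Rounded to 3 significant figures: 0.0665.

0.0665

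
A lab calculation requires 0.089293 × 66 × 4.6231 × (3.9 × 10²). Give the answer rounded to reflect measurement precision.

1.1 × 10⁴

0.089293 × 66 × 4.6231 × (3.9 × 10²) = 10625.741454…
Multiplication/division keeps the fewest significant figures: 0.089293 → 5 s.f., 66 → 2 s.f., 4.6231 → 5 s.f., 3.9 × 10² → 2 s.f.; limit is 2.
Rounded to 2 significant figures: 1.1 × 10⁴.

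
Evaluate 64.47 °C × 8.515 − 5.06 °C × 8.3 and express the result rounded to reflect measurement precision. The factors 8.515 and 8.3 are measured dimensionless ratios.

64.47 × 8.515 = 548.96205 → 549.0 °C (4 s.f., last digit at the 10^-1 place).
5.06 × 8.3 = 41.998 → 42 °C (2 s.f., last digit at the 10^0 place).
Difference: 506.96405 °C; keep the coarser place, 10^0.
Result: 507 °C.

507 °C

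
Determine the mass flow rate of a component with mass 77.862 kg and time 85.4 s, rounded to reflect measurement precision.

0.912 kg/s

mass flow rate = 77.862 kg ÷ 85.4 s = 0.911733021077… kg/s.
77.862 has 5 significant figures; 85.4 has 3.
Division/multiplication keeps the fewest: 3 significant figures.
Rounded: 0.912 kg/s.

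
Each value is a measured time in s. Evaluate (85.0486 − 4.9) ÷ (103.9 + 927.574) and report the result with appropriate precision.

0.0777

85.0486 − 4.9 = 80.1486, limited to 1 d.p. → 3 s.f.; 103.9 + 927.574 = 1031.474, limited to 1 d.p. → 5 s.f.
Carrying full precision, 80.1486 ÷ 1031.474 = 0.0777029765171…; keep min(3, 5) = 3 s.f.
Rounded to 3 significant figures: 0.0777.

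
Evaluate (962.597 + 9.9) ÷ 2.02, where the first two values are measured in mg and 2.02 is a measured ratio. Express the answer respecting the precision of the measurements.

962.597 mg + 9.9 mg = 972.497 mg; the sum is limited to 1 decimal place (4 s.f.).
Carrying full precision, 972.497 ÷ 2.02 = 481.434158416… mg; 2.02 has 3 s.f., so the result keeps min(4, 3) = 3 s.f.
Rounded to 3 significant figures: 481 mg.

481 mg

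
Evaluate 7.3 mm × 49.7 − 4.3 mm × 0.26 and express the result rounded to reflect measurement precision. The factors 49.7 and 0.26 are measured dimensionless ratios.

3.6 × 10^2 mm

7.3 × 49.7 = 362.81 → 3.6 × 10^2 mm (2 s.f., last digit at the 10^1 place).
4.3 × 0.26 = 1.118 → 1.1 mm (2 s.f., last digit at the 10^-1 place).
Difference: 361.692 mm; keep the coarser place, 10^1.
Result: 3.6 × 10^2 mm.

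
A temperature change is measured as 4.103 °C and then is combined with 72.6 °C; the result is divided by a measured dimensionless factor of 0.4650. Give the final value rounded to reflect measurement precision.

4.103 °C + 72.6 °C = 76.703 °C; the sum is limited to 1 decimal place (3 s.f.).
Carrying full precision, 76.703 ÷ 0.4650 = 164.952688172… °C; 0.4650 has 4 s.f., so the result keeps min(3, 4) = 3 s.f.
Rounded to 3 significant figures: 165 °C.

165 °C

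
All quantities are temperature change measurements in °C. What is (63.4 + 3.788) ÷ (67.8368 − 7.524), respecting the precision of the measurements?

1.11

63.4 + 3.788 = 67.188, limited to 1 d.p. → 3 s.f.; 67.8368 − 7.524 = 60.3128, limited to 3 d.p. → 5 s.f.
Carrying full precision, 67.188 ÷ 60.3128 = 1.11399238636…; keep min(3, 5) = 3 s.f.
Rounded to 3 significant figures: 1.11.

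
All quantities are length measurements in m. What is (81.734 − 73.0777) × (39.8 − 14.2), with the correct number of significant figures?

222 m²

81.734 − 73.0777 = 8.6563, limited to 3 d.p. → 4 s.f.; 39.8 − 14.2 = 25.6, limited to 1 d.p. → 3 s.f.
Carrying full precision, 8.6563 × 25.6 = 221.60128; keep min(4, 3) = 3 s.f.
Rounded to 3 significant figures: 222 m².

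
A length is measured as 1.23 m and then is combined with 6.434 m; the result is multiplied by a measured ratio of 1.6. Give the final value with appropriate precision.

12 m

1.23 m + 6.434 m = 7.664 m; the sum is limited to 2 decimal places (3 s.f.).
Carrying full precision, 7.664 × 1.6 = 12.2624 m; 1.6 has 2 s.f., so the result keeps min(3, 2) = 2 s.f.
Rounded to 2 significant figures: 12 m.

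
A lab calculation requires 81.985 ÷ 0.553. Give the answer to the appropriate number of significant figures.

81.985 ÷ 0.553 = 148.254972875…
Multiplication/division keeps the fewest significant figures: 81.985 → 5 s.f., 0.553 → 3 s.f.; limit is 3.
Rounded to 3 significant figures: 148.

148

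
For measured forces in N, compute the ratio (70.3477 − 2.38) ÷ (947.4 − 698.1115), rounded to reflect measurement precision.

70.3477 − 2.38 = 67.9677, limited to 2 d.p. → 4 s.f.; 947.4 − 698.1115 = 249.2885, limited to 1 d.p. → 4 s.f.
Carrying full precision, 67.9677 ÷ 249.2885 = 0.272646752658…; keep min(4, 4) = 4 s.f.
Rounded to 4 significant figures: 0.2726.

0.2726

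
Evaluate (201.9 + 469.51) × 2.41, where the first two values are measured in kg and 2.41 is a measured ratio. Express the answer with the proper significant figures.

1.62 × 10^3 kg

201.9 kg + 469.51 kg = 671.41 kg; the sum is limited to 1 decimal place (4 s.f.).
Carrying full precision, 671.41 × 2.41 = 1618.0981 kg; 2.41 has 3 s.f., so the result keeps min(4, 3) = 3 s.f.
Rounded to 3 significant figures: 1.62 × 10^3 kg.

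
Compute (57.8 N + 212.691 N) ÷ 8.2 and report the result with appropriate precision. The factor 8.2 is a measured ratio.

33 N

57.8 N + 212.691 N = 270.491 N; the sum is limited to 1 decimal place (4 s.f.).
Carrying full precision, 270.491 ÷ 8.2 = 32.9867073171… N; 8.2 has 2 s.f., so the result keeps min(4, 2) = 2 s.f.
Rounded to 2 significant figures: 33 N.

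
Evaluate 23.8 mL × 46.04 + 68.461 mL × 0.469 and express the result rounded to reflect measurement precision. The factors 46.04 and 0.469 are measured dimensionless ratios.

1.13 × 10³ mL

23.8 × 46.04 = 1095.752 → 1.10 × 10³ mL (3 s.f., last digit at the 10^1 place).
68.461 × 0.469 = 32.108209 → 32.1 mL (3 s.f., last digit at the 10^-1 place).
Sum: 1127.860209 mL; keep the coarser place, 10^1.
Result: 1.13 × 10³ mL.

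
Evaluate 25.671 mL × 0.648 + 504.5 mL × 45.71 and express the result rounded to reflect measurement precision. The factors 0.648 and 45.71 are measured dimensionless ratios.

2.308 × 10⁴ mL

25.671 × 0.648 = 16.634808 → 16.6 mL (3 s.f., last digit at the 10^-1 place).
504.5 × 45.71 = 23060.695 → 2.306 × 10⁴ mL (4 s.f., last digit at the 10^1 place).
Sum: 23077.329808 mL; keep the coarser place, 10^1.
Result: 2.308 × 10⁴ mL.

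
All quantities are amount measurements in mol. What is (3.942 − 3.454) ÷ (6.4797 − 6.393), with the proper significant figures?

3.942 − 3.454 = 0.488, limited to 3 d.p. → 3 s.f.; 6.4797 − 6.393 = 0.0867, limited to 3 d.p. → 2 s.f.
Carrying full precision, 0.488 ÷ 0.0867 = 5.62860438293…; keep min(3, 2) = 2 s.f.
Rounded to 2 significant figures: 5.6.

5.6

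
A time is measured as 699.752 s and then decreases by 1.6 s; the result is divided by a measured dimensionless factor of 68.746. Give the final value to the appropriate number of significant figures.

10.16 s

699.752 s − 1.6 s = 698.152 s; the difference is limited to 1 decimal place (4 s.f.).
Carrying full precision, 698.152 ÷ 68.746 = 10.155529049… s; 68.746 has 5 s.f., so the result keeps min(4, 5) = 4 s.f.
Rounded to 4 significant figures: 10.16 s.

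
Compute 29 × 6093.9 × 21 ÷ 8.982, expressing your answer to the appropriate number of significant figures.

4.1 × 10⁵

29 × 6093.9 × 21 ÷ 8.982 = 413180.260521…
Multiplication/division keeps the fewest significant figures: 29 → 2 s.f., 6093.9 → 5 s.f., 21 → 2 s.f., 8.982 → 4 s.f.; limit is 2.
Rounded to 2 significant figures: 4.1 × 10⁵.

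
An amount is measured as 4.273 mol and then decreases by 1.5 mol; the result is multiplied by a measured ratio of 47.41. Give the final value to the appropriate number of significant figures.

1.3 × 10² mol

4.273 mol − 1.5 mol = 2.773 mol; the difference is limited to 1 decimal place (2 s.f.).
Carrying full precision, 2.773 × 47.41 = 131.46793 mol; 47.41 has 4 s.f., so the result keeps min(2, 4) = 2 s.f.
Rounded to 2 significant figures: 1.3 × 10² mol.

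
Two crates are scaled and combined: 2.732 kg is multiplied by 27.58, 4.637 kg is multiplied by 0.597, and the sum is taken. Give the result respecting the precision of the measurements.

2.732 × 27.58 = 75.34856 → 75.35 kg (4 s.f., last digit at the 10^-2 place).
4.637 × 0.597 = 2.768289 → 2.77 kg (3 s.f., last digit at the 10^-2 place).
Sum: 78.116849 kg; keep the coarser place, 10^-2.
Result: 78.12 kg.

78.12 kg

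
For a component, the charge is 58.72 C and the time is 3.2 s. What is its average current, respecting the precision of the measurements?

average current = 58.72 C ÷ 3.2 s = 18.35 A.
58.72 has 4 significant figures; 3.2 has 2.
Division/multiplication keeps the fewest: 2 significant figures.
Rounded: 18 A.

18 A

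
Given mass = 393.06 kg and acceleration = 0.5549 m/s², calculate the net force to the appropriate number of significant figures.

218.1 N

net force = 393.06 kg × 0.5549 m/s² = 218.108994 N.
393.06 has 5 significant figures; 0.5549 has 4.
Division/multiplication keeps the fewest: 4 significant figures.
Rounded: 218.1 N.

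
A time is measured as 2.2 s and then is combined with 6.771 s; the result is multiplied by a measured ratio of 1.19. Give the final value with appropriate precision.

11 s

2.2 s + 6.771 s = 8.971 s; the sum is limited to 1 decimal place (2 s.f.).
Carrying full precision, 8.971 × 1.19 = 10.67549 s; 1.19 has 3 s.f., so the result keeps min(2, 3) = 2 s.f.
Rounded to 2 significant figures: 11 s.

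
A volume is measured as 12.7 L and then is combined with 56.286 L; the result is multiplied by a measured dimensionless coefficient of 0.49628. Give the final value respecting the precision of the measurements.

34.2 L

12.7 L + 56.286 L = 68.986 L; the sum is limited to 1 decimal place (3 s.f.).
Carrying full precision, 68.986 × 0.49628 = 34.23637208 L; 0.49628 has 5 s.f., so the result keeps min(3, 5) = 3 s.f.
Rounded to 3 significant figures: 34.2 L.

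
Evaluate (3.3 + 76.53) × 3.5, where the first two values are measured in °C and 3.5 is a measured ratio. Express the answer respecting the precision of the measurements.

3.3 °C + 76.53 °C = 79.83 °C; the sum is limited to 1 decimal place (3 s.f.).
Carrying full precision, 79.83 × 3.5 = 279.405 °C; 3.5 has 2 s.f., so the result keeps min(3, 2) = 2 s.f.
Rounded to 2 significant figures: 2.8 × 10² °C.

2.8 × 10² °C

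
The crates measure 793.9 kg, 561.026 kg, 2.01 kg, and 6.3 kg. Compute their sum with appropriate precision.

1363.2 kg

793.9 kg + 561.026 kg + 2.01 kg + 6.3 kg = 1363.236 kg.
Addition/subtraction keeps the fewest decimal places: 793.9 → 1 decimal place, 561.026 → 3 decimal places, 2.01 → 2 decimal places, 6.3 → 1 decimal place; limit is 1.
Rounded to 1 decimal place: 1363.2 kg.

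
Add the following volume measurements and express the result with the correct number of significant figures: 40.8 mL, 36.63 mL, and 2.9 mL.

80.3 mL

40.8 mL + 36.63 mL + 2.9 mL = 80.33 mL.
Addition/subtraction keeps the fewest decimal places: 40.8 → 1 decimal place, 36.63 → 2 decimal places, 2.9 → 1 decimal place; limit is 1.
Rounded to 1 decimal place: 80.3 mL.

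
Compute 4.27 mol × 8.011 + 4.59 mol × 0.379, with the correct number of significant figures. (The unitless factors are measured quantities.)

4.27 × 8.011 = 34.20697 → 34.2 mol (3 s.f., last digit at the 10^-1 place).
4.59 × 0.379 = 1.73961 → 1.74 mol (3 s.f., last digit at the 10^-2 place).
Sum: 35.94658 mol; keep the coarser place, 10^-1.
Result: 35.9 mol.

35.9 mol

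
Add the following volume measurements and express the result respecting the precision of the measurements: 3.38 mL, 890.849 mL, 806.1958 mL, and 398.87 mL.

3.38 mL + 890.849 mL + 806.1958 mL + 398.87 mL = 2099.2948 mL.
Addition/subtraction keeps the fewest decimal places: 3.38 → 2 decimal places, 890.849 → 3 decimal places, 806.1958 → 4 decimal places, 398.87 → 2 decimal places; limit is 2.
Rounded to 2 decimal places: 2099.29 mL.

2099.29 mL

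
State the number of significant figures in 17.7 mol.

17.7: every digit is nonzero and significant.

3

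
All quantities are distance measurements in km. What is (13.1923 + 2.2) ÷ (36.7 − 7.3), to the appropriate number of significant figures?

13.1923 + 2.2 = 15.3923, limited to 1 d.p. → 3 s.f.; 36.7 − 7.3 = 29.4, limited to 1 d.p. → 3 s.f.
Carrying full precision, 15.3923 ÷ 29.4 = 0.523547619048…; keep min(3, 3) = 3 s.f.
Rounded to 3 significant figures: 0.524.

0.524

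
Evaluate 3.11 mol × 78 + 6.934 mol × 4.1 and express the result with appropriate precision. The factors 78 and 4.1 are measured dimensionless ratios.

3.11 × 78 = 242.58 → 2.4 × 10² mol (2 s.f., last digit at the 10^1 place).
6.934 × 4.1 = 28.4294 → 28 mol (2 s.f., last digit at the 10^0 place).
Sum: 271.0094 mol; keep the coarser place, 10^1.
Result: 2.7 × 10² mol.

2.7 × 10² mol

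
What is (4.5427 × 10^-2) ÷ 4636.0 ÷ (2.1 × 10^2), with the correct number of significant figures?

4.7 × 10^-8

(4.5427 × 10^-2) ÷ 4636.0 ÷ (2.1 × 10^2) = 4.66607091499 × 10^-8…
Multiplication/division keeps the fewest significant figures: 4.5427 × 10^-2 → 5 s.f., 4636.0 → 5 s.f., 2.1 × 10^2 → 2 s.f.; limit is 2.
Rounded to 2 significant figures: 4.7 × 10^-8.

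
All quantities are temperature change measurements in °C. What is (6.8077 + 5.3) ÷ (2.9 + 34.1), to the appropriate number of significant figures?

6.8077 + 5.3 = 12.1077, limited to 1 d.p. → 3 s.f.; 2.9 + 34.1 = 37.0, limited to 1 d.p. → 3 s.f.
Carrying full precision, 12.1077 ÷ 37.0 = 0.327235135135…; keep min(3, 3) = 3 s.f.
Rounded to 3 significant figures: 0.327.

0.327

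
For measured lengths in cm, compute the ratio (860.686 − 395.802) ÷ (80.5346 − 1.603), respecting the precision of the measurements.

860.686 − 395.802 = 464.884, limited to 3 d.p. → 6 s.f.; 80.5346 − 1.603 = 78.9316, limited to 3 d.p. → 5 s.f.
Carrying full precision, 464.884 ÷ 78.9316 = 5.88970703749…; keep min(6, 5) = 5 s.f.
Rounded to 5 significant figures: 5.8897.

5.8897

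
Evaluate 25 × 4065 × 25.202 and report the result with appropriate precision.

25 × 4065 × 25.202 = 2561153.25
Multiplication/division keeps the fewest significant figures: 25 → 2 s.f., 4065 → 4 s.f., 25.202 → 5 s.f.; limit is 2.
Rounded to 2 significant figures: 2.6 × 10^6.

2.6 × 10^6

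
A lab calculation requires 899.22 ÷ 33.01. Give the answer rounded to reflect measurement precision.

899.22 ÷ 33.01 = 27.2408361103…
Multiplication/division keeps the fewest significant figures: 899.22 → 5 s.f., 33.01 → 4 s.f.; limit is 4.
Rounded to 4 significant figures: 27.24.

27.24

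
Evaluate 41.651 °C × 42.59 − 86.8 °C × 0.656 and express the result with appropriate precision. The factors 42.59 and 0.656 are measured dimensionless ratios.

1717 °C

41.651 × 42.59 = 1773.91609 → 1774 °C (4 s.f., last digit at the 10^0 place).
86.8 × 0.656 = 56.9408 → 56.9 °C (3 s.f., last digit at the 10^-1 place).
Difference: 1716.97529 °C; keep the coarser place, 10^0.
Result: 1717 °C.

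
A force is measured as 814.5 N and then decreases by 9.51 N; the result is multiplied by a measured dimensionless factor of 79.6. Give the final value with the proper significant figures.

6.41 × 10^4 N

814.5 N − 9.51 N = 804.99 N; the difference is limited to 1 decimal place (4 s.f.).
Carrying full precision, 804.99 × 79.6 = 64077.204 N; 79.6 has 3 s.f., so the result keeps min(4, 3) = 3 s.f.
Rounded to 3 significant figures: 6.41 × 10^4 N.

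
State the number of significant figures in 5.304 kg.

5.304: zeros between nonzero digits are significant.

4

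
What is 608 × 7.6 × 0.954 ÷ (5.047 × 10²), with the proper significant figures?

8.7

608 × 7.6 × 0.954 ÷ (5.047 × 10²) = 8.73438319794…
Multiplication/division keeps the fewest significant figures: 608 → 3 s.f., 7.6 → 2 s.f., 0.954 → 3 s.f., 5.047 × 10² → 4 s.f.; limit is 2.
Rounded to 2 significant figures: 8.7.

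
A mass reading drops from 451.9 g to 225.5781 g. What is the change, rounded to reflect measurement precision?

226.3 g

451.9 g − 225.5781 g = 226.3219 g.
Addition/subtraction keeps the fewest decimal places: 451.9 → 1 decimal place, 225.5781 → 4 decimal places; limit is 1.
Rounded to 1 decimal place: 226.3 g.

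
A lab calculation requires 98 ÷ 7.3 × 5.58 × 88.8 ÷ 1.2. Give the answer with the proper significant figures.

5.5 × 10³

98 ÷ 7.3 × 5.58 × 88.8 ÷ 1.2 = 5543.30958904…
Multiplication/division keeps the fewest significant figures: 98 → 2 s.f., 7.3 → 2 s.f., 5.58 → 3 s.f., 88.8 → 3 s.f., 1.2 → 2 s.f.; limit is 2.
Rounded to 2 significant figures: 5.5 × 10³.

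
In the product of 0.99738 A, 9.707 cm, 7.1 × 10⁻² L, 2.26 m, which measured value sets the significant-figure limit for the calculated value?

0.99738 A → 5 s.f.; 9.707 cm → 4 s.f.; 7.1 × 10⁻² L → 2 s.f.; 2.26 m → 3 s.f.
The fewest is 2 significant figures, from 7.1 × 10⁻² L.

7.1 × 10⁻² L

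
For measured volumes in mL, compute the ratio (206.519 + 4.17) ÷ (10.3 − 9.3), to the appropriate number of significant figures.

2.1 × 10^2

206.519 + 4.17 = 210.689, limited to 2 d.p. → 5 s.f.; 10.3 − 9.3 = 1.0, limited to 1 d.p. → 2 s.f.
Carrying full precision, 210.689 ÷ 1.0 = 210.689; keep min(5, 2) = 2 s.f.
Rounded to 2 significant figures: 2.1 × 10^2.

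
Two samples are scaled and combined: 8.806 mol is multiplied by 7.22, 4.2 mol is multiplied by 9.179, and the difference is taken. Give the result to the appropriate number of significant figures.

25 mol

8.806 × 7.22 = 63.57932 → 63.6 mol (3 s.f., last digit at the 10^-1 place).
4.2 × 9.179 = 38.5518 → 39 mol (2 s.f., last digit at the 10^0 place).
Difference: 25.02752 mol; keep the coarser place, 10^0.
Result: 25 mol.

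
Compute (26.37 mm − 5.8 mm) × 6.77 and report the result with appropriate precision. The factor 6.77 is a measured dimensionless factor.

139 mm

26.37 mm − 5.8 mm = 20.57 mm; the difference is limited to 1 decimal place (3 s.f.).
Carrying full precision, 20.57 × 6.77 = 139.2589 mm; 6.77 has 3 s.f., so the result keeps min(3, 3) = 3 s.f.
Rounded to 3 significant figures: 139 mm.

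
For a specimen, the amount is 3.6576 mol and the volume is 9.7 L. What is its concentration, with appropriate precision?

concentration = 3.6576 mol ÷ 9.7 L = 0.377072164948… mol/L.
3.6576 has 5 significant figures; 9.7 has 2.
Division/multiplication keeps the fewest: 2 significant figures.
Rounded: 0.38 mol/L.

0.38 mol/L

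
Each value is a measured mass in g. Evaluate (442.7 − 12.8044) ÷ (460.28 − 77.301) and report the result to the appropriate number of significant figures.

442.7 − 12.8044 = 429.8956, limited to 1 d.p. → 4 s.f.; 460.28 − 77.301 = 382.979, limited to 2 d.p. → 5 s.f.
Carrying full precision, 429.8956 ÷ 382.979 = 1.12250436708…; keep min(4, 5) = 4 s.f.
Rounded to 4 significant figures: 1.123.

1.123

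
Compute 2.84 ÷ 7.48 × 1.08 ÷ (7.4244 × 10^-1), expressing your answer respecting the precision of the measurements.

0.552

2.84 ÷ 7.48 × 1.08 ÷ (7.4244 × 10^-1) = 0.552305204375…
Multiplication/division keeps the fewest significant figures: 2.84 → 3 s.f., 7.48 → 3 s.f., 1.08 → 3 s.f., 7.4244 × 10^-1 → 5 s.f.; limit is 3.
Rounded to 3 significant figures: 0.552.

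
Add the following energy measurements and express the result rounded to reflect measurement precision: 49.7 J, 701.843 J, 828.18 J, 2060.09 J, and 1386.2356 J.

5026.0 J

49.7 J + 701.843 J + 828.18 J + 2060.09 J + 1386.2356 J = 5026.0486 J.
Addition/subtraction keeps the fewest decimal places: 49.7 → 1 decimal place, 701.843 → 3 decimal places, 828.18 → 2 decimal places, 2060.09 → 2 decimal places, 1386.2356 → 4 decimal places; limit is 1.
Rounded to 1 decimal place: 5026.0 J.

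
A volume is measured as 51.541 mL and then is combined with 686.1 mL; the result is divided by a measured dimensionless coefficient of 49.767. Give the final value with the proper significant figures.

51.541 mL + 686.1 mL = 737.641 mL; the sum is limited to 1 decimal place (4 s.f.).
Carrying full precision, 737.641 ÷ 49.767 = 14.8218900074… mL; 49.767 has 5 s.f., so the result keeps min(4, 5) = 4 s.f.
Rounded to 4 significant figures: 14.82 mL.

14.82 mL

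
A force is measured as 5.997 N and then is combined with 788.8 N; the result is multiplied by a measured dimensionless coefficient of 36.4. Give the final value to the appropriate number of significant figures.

5.997 N + 788.8 N = 794.797 N; the sum is limited to 1 decimal place (4 s.f.).
Carrying full precision, 794.797 × 36.4 = 28930.6108 N; 36.4 has 3 s.f., so the result keeps min(4, 3) = 3 s.f.
Rounded to 3 significant figures: 2.89 × 10⁴ N.

2.89 × 10⁴ N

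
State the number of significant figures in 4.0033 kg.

5

4.0033: zeros between nonzero digits are significant.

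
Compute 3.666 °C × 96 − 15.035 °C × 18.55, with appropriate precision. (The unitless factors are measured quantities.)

7 × 10¹ °C

3.666 × 96 = 351.936 → 3.5 × 10² °C (2 s.f., last digit at the 10^1 place).
15.035 × 18.55 = 278.89925 → 278.9 °C (4 s.f., last digit at the 10^-1 place).
Difference: 73.03675 °C; keep the coarser place, 10^1.
Result: 7 × 10¹ °C.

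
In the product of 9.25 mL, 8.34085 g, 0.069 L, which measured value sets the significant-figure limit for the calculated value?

0.069 L

9.25 mL → 3 s.f.; 8.34085 g → 6 s.f.; 0.069 L → 2 s.f.
The fewest is 2 significant figures, from 0.069 L.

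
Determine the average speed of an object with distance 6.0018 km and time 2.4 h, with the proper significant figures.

average speed = 6.0018 km ÷ 2.4 h = 2.50075 km/h.
6.0018 has 5 significant figures; 2.4 has 2.
Division/multiplication keeps the fewest: 2 significant figures.
Rounded: 2.5 km/h.

2.5 km/h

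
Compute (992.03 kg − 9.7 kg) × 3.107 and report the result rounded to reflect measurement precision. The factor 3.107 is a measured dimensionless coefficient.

992.03 kg − 9.7 kg = 982.33 kg; the difference is limited to 1 decimal place (4 s.f.).
Carrying full precision, 982.33 × 3.107 = 3052.09931 kg; 3.107 has 4 s.f., so the result keeps min(4, 4) = 4 s.f.
Rounded to 4 significant figures: 3052 kg.

3052 kg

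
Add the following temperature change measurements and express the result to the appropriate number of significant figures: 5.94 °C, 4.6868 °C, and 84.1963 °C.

5.94 °C + 4.6868 °C + 84.1963 °C = 94.8231 °C.
Addition/subtraction keeps the fewest decimal places: 5.94 → 2 decimal places, 4.6868 → 4 decimal places, 84.1963 → 4 decimal places; limit is 2.
Rounded to 2 decimal places: 94.82 °C.

94.82 °C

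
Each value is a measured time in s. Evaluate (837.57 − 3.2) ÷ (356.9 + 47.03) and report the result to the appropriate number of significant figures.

2.066

837.57 − 3.2 = 834.37, limited to 1 d.p. → 4 s.f.; 356.9 + 47.03 = 403.93, limited to 1 d.p. → 4 s.f.
Carrying full precision, 834.37 ÷ 403.93 = 2.06563018345…; keep min(4, 4) = 4 s.f.
Rounded to 4 significant figures: 2.066.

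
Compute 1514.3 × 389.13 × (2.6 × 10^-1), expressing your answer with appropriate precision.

1.5 × 10^5

1514.3 × 389.13 × (2.6 × 10^-1) = 153207.48534
Multiplication/division keeps the fewest significant figures: 1514.3 → 5 s.f., 389.13 → 5 s.f., 2.6 × 10^-1 → 2 s.f.; limit is 2.
Rounded to 2 significant figures: 1.5 × 10^5.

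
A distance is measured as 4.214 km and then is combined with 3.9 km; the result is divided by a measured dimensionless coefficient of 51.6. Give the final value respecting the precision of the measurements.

0.16 km

4.214 km + 3.9 km = 8.114 km; the sum is limited to 1 decimal place (2 s.f.).
Carrying full precision, 8.114 ÷ 51.6 = 0.157248062016… km; 51.6 has 3 s.f., so the result keeps min(2, 3) = 2 s.f.
Rounded to 2 significant figures: 0.16 km.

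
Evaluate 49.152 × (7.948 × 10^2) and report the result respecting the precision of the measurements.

3.907 × 10^4

49.152 × (7.948 × 10^2) = 39066.0096
Multiplication/division keeps the fewest significant figures: 49.152 → 5 s.f., 7.948 × 10^2 → 4 s.f.; limit is 4.
Rounded to 4 significant figures: 3.907 × 10^4.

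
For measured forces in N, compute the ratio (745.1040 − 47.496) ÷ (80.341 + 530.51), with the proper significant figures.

1.1420

745.1040 − 47.496 = 697.6080, limited to 3 d.p. → 6 s.f.; 80.341 + 530.51 = 610.851, limited to 2 d.p. → 5 s.f.
Carrying full precision, 697.6080 ÷ 610.851 = 1.14202645162…; keep min(6, 5) = 5 s.f.
Rounded to 5 significant figures: 1.1420.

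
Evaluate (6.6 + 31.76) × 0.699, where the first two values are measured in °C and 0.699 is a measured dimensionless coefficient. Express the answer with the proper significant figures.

26.8 °C

6.6 °C + 31.76 °C = 38.36 °C; the sum is limited to 1 decimal place (3 s.f.).
Carrying full precision, 38.36 × 0.699 = 26.81364 °C; 0.699 has 3 s.f., so the result keeps min(3, 3) = 3 s.f.
Rounded to 3 significant figures: 26.8 °C.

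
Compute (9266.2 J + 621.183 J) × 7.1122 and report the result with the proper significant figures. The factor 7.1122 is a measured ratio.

70321 J

9266.2 J + 621.183 J = 9887.383 J; the sum is limited to 1 decimal place (5 s.f.).
Carrying full precision, 9887.383 × 7.1122 = 70321.0453726 J; 7.1122 has 5 s.f., so the result keeps min(5, 5) = 5 s.f.
Rounded to 5 significant figures: 70321 J.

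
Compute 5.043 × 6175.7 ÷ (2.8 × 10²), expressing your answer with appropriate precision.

1.1 × 10²

5.043 × 6175.7 ÷ (2.8 × 10²) = 111.228768214…
Multiplication/division keeps the fewest significant figures: 5.043 → 4 s.f., 6175.7 → 5 s.f., 2.8 × 10² → 2 s.f.; limit is 2.
Rounded to 2 significant figures: 1.1 × 10².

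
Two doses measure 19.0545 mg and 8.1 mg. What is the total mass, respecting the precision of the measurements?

19.0545 mg + 8.1 mg = 27.1545 mg.
Addition/subtraction keeps the fewest decimal places: 19.0545 → 4 decimal places, 8.1 → 1 decimal place; limit is 1.
Rounded to 1 decimal place: 27.2 mg.

27.2 mg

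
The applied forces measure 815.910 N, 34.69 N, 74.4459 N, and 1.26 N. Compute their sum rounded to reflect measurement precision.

815.910 N + 34.69 N + 74.4459 N + 1.26 N = 926.3059 N.
Addition/subtraction keeps the fewest decimal places: 815.910 → 3 decimal places, 34.69 → 2 decimal places, 74.4459 → 4 decimal places, 1.26 → 2 decimal places; limit is 2.
Rounded to 2 decimal places: 926.31 N.

926.31 N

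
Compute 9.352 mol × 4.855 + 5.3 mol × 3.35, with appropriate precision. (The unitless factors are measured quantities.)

63 mol

9.352 × 4.855 = 45.40396 → 45.40 mol (4 s.f., last digit at the 10^-2 place).
5.3 × 3.35 = 17.755 → 18 mol (2 s.f., last digit at the 10^0 place).
Sum: 63.15896 mol; keep the coarser place, 10^0.
Result: 63 mol.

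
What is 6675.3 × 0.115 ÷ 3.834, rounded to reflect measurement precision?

200.

6675.3 × 0.115 ÷ 3.834 = 200.224178404…
Multiplication/division keeps the fewest significant figures: 6675.3 → 5 s.f., 0.115 → 3 s.f., 3.834 → 4 s.f.; limit is 3.
Rounded to 3 significant figures: 200.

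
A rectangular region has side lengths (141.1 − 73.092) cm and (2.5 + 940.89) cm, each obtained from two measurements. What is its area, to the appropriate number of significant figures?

6.42 × 10^4 cm²

141.1 − 73.092 = 68.008, limited to 1 d.p. → 3 s.f.; 2.5 + 940.89 = 943.39, limited to 1 d.p. → 4 s.f.
Carrying full precision, 68.008 × 943.39 = 64158.06712; keep min(3, 4) = 3 s.f.
Rounded to 3 significant figures: 6.42 × 10^4 cm².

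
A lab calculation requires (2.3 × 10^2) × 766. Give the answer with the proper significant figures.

1.8 × 10^5

(2.3 × 10^2) × 766 = 176180
Multiplication/division keeps the fewest significant figures: 2.3 × 10^2 → 2 s.f., 766 → 3 s.f.; limit is 2.
Rounded to 2 significant figures: 1.8 × 10^5.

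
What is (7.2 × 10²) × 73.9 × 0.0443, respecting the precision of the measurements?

(7.2 × 10²) × 73.9 × 0.0443 = 2357.1144
Multiplication/division keeps the fewest significant figures: 7.2 × 10² → 2 s.f., 73.9 → 3 s.f., 0.0443 → 3 s.f.; limit is 2.
Rounded to 2 significant figures: 2.4 × 10³.

2.4 × 10³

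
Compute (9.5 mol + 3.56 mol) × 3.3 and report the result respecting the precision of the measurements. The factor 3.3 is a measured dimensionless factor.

43 mol

9.5 mol + 3.56 mol = 13.06 mol; the sum is limited to 1 decimal place (3 s.f.).
Carrying full precision, 13.06 × 3.3 = 43.098 mol; 3.3 has 2 s.f., so the result keeps min(3, 2) = 2 s.f.
Rounded to 2 significant figures: 43 mol.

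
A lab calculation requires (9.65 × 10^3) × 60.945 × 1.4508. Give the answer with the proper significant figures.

8.53 × 10^5

(9.65 × 10^3) × 60.945 × 1.4508 = 853243.4079
Multiplication/division keeps the fewest significant figures: 9.65 × 10^3 → 3 s.f., 60.945 → 5 s.f., 1.4508 → 5 s.f.; limit is 3.
Rounded to 3 significant figures: 8.53 × 10^5.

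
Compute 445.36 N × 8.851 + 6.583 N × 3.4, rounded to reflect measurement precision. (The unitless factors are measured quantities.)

3964 N

445.36 × 8.851 = 3941.88136 → 3942 N (4 s.f., last digit at the 10^0 place).
6.583 × 3.4 = 22.3822 → 22 N (2 s.f., last digit at the 10^0 place).
Sum: 3964.26356 N; keep the coarser place, 10^0.
Result: 3964 N.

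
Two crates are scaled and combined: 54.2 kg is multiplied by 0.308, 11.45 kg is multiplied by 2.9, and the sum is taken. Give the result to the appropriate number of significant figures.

54.2 × 0.308 = 16.6936 → 16.7 kg (3 s.f., last digit at the 10^-1 place).
11.45 × 2.9 = 33.205 → 33 kg (2 s.f., last digit at the 10^0 place).
Sum: 49.8986 kg; keep the coarser place, 10^0.
Result: 5.0 × 10^1 kg.

5.0 × 10^1 kg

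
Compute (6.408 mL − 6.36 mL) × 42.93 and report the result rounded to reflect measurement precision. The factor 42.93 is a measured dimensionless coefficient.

2 mL

6.408 mL − 6.36 mL = 0.048 mL; the difference is limited to 2 decimal places (1 s.f.).
Carrying full precision, 0.048 × 42.93 = 2.06064 mL; 42.93 has 4 s.f., so the result keeps min(1, 4) = 1 s.f.
Rounded to 1 significant figure: 2 mL.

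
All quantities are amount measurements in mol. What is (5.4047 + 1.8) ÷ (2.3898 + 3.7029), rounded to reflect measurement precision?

5.4047 + 1.8 = 7.2047, limited to 1 d.p. → 2 s.f.; 2.3898 + 3.7029 = 6.0927, limited to 4 d.p. → 5 s.f.
Carrying full precision, 7.2047 ÷ 6.0927 = 1.18251349976…; keep min(2, 5) = 2 s.f.
Rounded to 2 significant figures: 1.2.

1.2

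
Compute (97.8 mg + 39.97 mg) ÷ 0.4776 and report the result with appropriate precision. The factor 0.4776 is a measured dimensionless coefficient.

97.8 mg + 39.97 mg = 137.77 mg; the sum is limited to 1 decimal place (4 s.f.).
Carrying full precision, 137.77 ÷ 0.4776 = 288.463149079… mg; 0.4776 has 4 s.f., so the result keeps min(4, 4) = 4 s.f.
Rounded to 4 significant figures: 288.5 mg.

288.5 mg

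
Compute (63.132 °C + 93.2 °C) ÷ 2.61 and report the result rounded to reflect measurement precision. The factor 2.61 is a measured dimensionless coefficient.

63.132 °C + 93.2 °C = 156.332 °C; the sum is limited to 1 decimal place (4 s.f.).
Carrying full precision, 156.332 ÷ 2.61 = 59.8973180077… °C; 2.61 has 3 s.f., so the result keeps min(4, 3) = 3 s.f.
Rounded to 3 significant figures: 59.9 °C.

59.9 °C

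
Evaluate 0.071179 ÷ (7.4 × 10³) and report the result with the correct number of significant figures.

9.6 × 10⁻⁶

0.071179 ÷ (7.4 × 10³) = 0.00000961878378378…
Multiplication/division keeps the fewest significant figures: 0.071179 → 5 s.f., 7.4 × 10³ → 2 s.f.; limit is 2.
Rounded to 2 significant figures: 9.6 × 10⁻⁶.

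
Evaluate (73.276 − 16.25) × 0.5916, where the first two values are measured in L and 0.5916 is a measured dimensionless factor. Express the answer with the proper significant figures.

33.74 L

73.276 L − 16.25 L = 57.026 L; the difference is limited to 2 decimal places (4 s.f.).
Carrying full precision, 57.026 × 0.5916 = 33.7365816 L; 0.5916 has 4 s.f., so the result keeps min(4, 4) = 4 s.f.
Rounded to 4 significant figures: 33.74 L.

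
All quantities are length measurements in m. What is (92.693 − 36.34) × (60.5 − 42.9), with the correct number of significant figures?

92.693 − 36.34 = 56.353, limited to 2 d.p. → 4 s.f.; 60.5 − 42.9 = 17.6, limited to 1 d.p. → 3 s.f.
Carrying full precision, 56.353 × 17.6 = 991.8128; keep min(4, 3) = 3 s.f.
Rounded to 3 significant figures: 992 m².

992 m²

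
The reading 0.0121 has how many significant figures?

3

0.0121: leading zeros are not significant.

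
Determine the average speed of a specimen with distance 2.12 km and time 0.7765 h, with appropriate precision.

2.73 km/h

average speed = 2.12 km ÷ 0.7765 h = 2.73019961365… km/h.
2.12 has 3 significant figures; 0.7765 has 4.
Division/multiplication keeps the fewest: 3 significant figures.
Rounded: 2.73 km/h.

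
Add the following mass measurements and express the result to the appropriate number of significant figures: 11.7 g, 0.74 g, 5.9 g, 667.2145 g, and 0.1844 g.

11.7 g + 0.74 g + 5.9 g + 667.2145 g + 0.1844 g = 685.7389 g.
Addition/subtraction keeps the fewest decimal places: 11.7 → 1 decimal place, 0.74 → 2 decimal places, 5.9 → 1 decimal place, 667.2145 → 4 decimal places, 0.1844 → 4 decimal places; limit is 1.
Rounded to 1 decimal place: 685.7 g.

685.7 g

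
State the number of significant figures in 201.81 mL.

5

201.81: zeros between nonzero digits are significant.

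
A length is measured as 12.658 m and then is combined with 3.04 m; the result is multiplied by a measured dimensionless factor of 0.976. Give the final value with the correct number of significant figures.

12.658 m + 3.04 m = 15.698 m; the sum is limited to 2 decimal places (4 s.f.).
Carrying full precision, 15.698 × 0.976 = 15.321248 m; 0.976 has 3 s.f., so the result keeps min(4, 3) = 3 s.f.
Rounded to 3 significant figures: 15.3 m.

15.3 m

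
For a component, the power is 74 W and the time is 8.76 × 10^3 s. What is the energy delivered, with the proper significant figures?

energy delivered = 74 W × 8.76 × 10^3 s = 648240 J.
74 has 2 significant figures; 8.76 × 10^3 has 3.
Division/multiplication keeps the fewest: 2 significant figures.
Rounded: 6.5 × 10^5 J.

6.5 × 10^5 J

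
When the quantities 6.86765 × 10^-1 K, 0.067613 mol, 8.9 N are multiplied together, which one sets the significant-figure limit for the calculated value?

8.9 N

6.86765 × 10^-1 K → 6 s.f.; 0.067613 mol → 5 s.f.; 8.9 N → 2 s.f.
The fewest is 2 significant figures, from 8.9 N.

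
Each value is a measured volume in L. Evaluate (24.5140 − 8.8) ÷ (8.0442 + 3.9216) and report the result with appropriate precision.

1.31

24.5140 − 8.8 = 15.7140, limited to 1 d.p. → 3 s.f.; 8.0442 + 3.9216 = 11.9658, limited to 4 d.p. → 6 s.f.
Carrying full precision, 15.7140 ÷ 11.9658 = 1.31324274181…; keep min(3, 6) = 3 s.f.
Rounded to 3 significant figures: 1.31.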